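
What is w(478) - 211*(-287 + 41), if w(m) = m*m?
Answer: 280390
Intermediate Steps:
w(m) = m²
w(478) - 211*(-287 + 41) = 478² - 211*(-287 + 41) = 228484 - 211*(-246) = 228484 - 1*(-51906) = 228484 + 51906 = 280390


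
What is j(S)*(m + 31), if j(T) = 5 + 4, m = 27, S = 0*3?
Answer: 522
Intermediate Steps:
S = 0
j(T) = 9
j(S)*(m + 31) = 9*(27 + 31) = 9*58 = 522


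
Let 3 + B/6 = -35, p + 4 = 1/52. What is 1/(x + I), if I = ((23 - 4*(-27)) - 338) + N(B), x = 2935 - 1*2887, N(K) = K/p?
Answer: -69/7019 ≈ -0.0098305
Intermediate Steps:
p = -207/52 (p = -4 + 1/52 = -207/52 ≈ -3.9808)
B = -228 (B = -18 + 6*(-35) = -18 - 210 = -228)
N(K) = -52*K/207 (N(K) = K/(-207/52) = K*(-52/207) = -52*K/207)
x = 48 (x = 2935 - 2887 = 48)
I = -10331/69 (I = ((23 - 4*(-27)) - 338) - 52/207*(-228) = ((23 + 108) - 338) + 3952/69 = (131 - 338) + 3952/69 = -207 + 3952/69 = -10331/69 ≈ -149.72)
1/(x + I) = 1/(48 - 10331/69) = 1/(-7019/69) = -69/7019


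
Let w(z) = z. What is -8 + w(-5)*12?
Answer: -68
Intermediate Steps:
-8 + w(-5)*12 = -8 - 5*12 = -8 - 60 = -68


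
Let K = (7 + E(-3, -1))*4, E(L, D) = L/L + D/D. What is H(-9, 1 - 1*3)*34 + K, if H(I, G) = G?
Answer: -32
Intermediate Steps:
E(L, D) = 2 (E(L, D) = 1 + 1 = 2)
K = 36 (K = (7 + 2)*4 = 9*4 = 36)
H(-9, 1 - 1*3)*34 + K = (1 - 1*3)*34 + 36 = (1 - 3)*34 + 36 = -2*34 + 36 = -68 + 36 = -32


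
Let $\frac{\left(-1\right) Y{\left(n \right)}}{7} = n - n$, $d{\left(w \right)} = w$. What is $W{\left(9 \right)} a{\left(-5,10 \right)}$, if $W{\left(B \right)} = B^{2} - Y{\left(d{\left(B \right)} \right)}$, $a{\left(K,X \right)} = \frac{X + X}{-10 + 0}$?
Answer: $-162$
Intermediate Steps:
$Y{\left(n \right)} = 0$ ($Y{\left(n \right)} = - 7 \left(n - n\right) = \left(-7\right) 0 = 0$)
$a{\left(K,X \right)} = - \frac{X}{5}$ ($a{\left(K,X \right)} = \frac{2 X}{-10} = 2 X \left(- \frac{1}{10}\right) = - \frac{X}{5}$)
$W{\left(B \right)} = B^{2}$ ($W{\left(B \right)} = B^{2} - 0 = B^{2} + 0 = B^{2}$)
$W{\left(9 \right)} a{\left(-5,10 \right)} = 9^{2} \left(\left(- \frac{1}{5}\right) 10\right) = 81 \left(-2\right) = -162$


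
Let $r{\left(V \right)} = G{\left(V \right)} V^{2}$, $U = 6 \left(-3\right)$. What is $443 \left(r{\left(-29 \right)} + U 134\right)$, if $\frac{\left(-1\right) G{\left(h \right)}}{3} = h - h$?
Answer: $-1068516$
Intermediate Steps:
$U = -18$
$G{\left(h \right)} = 0$ ($G{\left(h \right)} = - 3 \left(h - h\right) = \left(-3\right) 0 = 0$)
$r{\left(V \right)} = 0$ ($r{\left(V \right)} = 0 V^{2} = 0$)
$443 \left(r{\left(-29 \right)} + U 134\right) = 443 \left(0 - 2412\right) = 443 \left(-2412\right) = -1068516$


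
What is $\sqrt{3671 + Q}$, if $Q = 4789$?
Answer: $6 \sqrt{235} \approx 91.978$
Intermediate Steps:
$\sqrt{3671 + Q} = \sqrt{3671 + 4789} = \sqrt{8460} = 6 \sqrt{235}$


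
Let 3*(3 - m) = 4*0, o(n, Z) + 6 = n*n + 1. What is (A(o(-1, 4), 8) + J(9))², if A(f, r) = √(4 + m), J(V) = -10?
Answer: (10 - √7)² ≈ 54.085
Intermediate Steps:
o(n, Z) = -5 + n² (o(n, Z) = -6 + (n*n + 1) = -6 + (n² + 1) = -6 + (1 + n²) = -5 + n²)
m = 3 (m = 3 - 4*0/3 = 3 - ⅓*0 = 3 + 0 = 3)
A(f, r) = √7 (A(f, r) = √(4 + 3) = √7)
(A(o(-1, 4), 8) + J(9))² = (√7 - 10)² = (-10 + √7)²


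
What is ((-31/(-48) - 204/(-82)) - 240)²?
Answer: 217298619409/3873024 ≈ 56106.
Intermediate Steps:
((-31/(-48) - 204/(-82)) - 240)² = ((-31*(-1/48) - 204*(-1/82)) - 240)² = ((31/48 + 102/41) - 240)² = (6167/1968 - 240)² = (-466153/1968)² = 217298619409/3873024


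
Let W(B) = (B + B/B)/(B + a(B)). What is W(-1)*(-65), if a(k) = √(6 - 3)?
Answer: 0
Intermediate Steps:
a(k) = √3
W(B) = (1 + B)/(B + √3) (W(B) = (B + B/B)/(B + √3) = (B + 1)/(B + √3) = (1 + B)/(B + √3))
W(-1)*(-65) = ((1 - 1)/(-1 + √3))*(-65) = (0/(-1 + √3))*(-65) = 0*(-65) = 0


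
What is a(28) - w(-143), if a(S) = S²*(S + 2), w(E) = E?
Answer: 23663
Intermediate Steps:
a(S) = S²*(2 + S)
a(28) - w(-143) = 28²*(2 + 28) - 1*(-143) = 784*30 + 143 = 23520 + 143 = 23663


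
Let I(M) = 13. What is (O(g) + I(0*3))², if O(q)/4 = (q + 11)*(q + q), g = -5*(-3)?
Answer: 9815689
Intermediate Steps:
g = 15
O(q) = 8*q*(11 + q) (O(q) = 4*((q + 11)*(q + q)) = 4*((11 + q)*(2*q)) = 4*(2*q*(11 + q)) = 8*q*(11 + q))
(O(g) + I(0*3))² = (8*15*(11 + 15) + 13)² = (8*15*26 + 13)² = (3120 + 13)² = 3133² = 9815689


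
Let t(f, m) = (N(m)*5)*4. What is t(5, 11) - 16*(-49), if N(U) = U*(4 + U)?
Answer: 4084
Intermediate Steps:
t(f, m) = 20*m*(4 + m) (t(f, m) = ((m*(4 + m))*5)*4 = (5*m*(4 + m))*4 = 20*m*(4 + m))
t(5, 11) - 16*(-49) = 20*11*(4 + 11) - 16*(-49) = 20*11*15 + 784 = 3300 + 784 = 4084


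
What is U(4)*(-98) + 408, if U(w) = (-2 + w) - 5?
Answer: 702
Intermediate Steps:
U(w) = -7 + w
U(4)*(-98) + 408 = (-7 + 4)*(-98) + 408 = -3*(-98) + 408 = 294 + 408 = 702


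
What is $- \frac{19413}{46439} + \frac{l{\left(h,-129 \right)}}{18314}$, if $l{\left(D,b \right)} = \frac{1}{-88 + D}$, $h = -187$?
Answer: $- \frac{97770708989}{233883057650} \approx -0.41803$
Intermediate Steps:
$- \frac{19413}{46439} + \frac{l{\left(h,-129 \right)}}{18314} = - \frac{19413}{46439} + \frac{1}{\left(-88 - 187\right) 18314} = \left(-19413\right) \frac{1}{46439} + \frac{1}{-275} \cdot \frac{1}{18314} = - \frac{19413}{46439} - \frac{1}{5036350} = - \frac{97770708989}{233883057650}$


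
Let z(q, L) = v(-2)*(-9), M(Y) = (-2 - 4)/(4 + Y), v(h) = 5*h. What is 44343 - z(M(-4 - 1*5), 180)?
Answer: 44253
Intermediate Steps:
M(Y) = -6/(4 + Y)
z(q, L) = 90 (z(q, L) = (5*(-2))*(-9) = -10*(-9) = 90)
44343 - z(M(-4 - 1*5), 180) = 44343 - 1*90 = 44343 - 90 = 44253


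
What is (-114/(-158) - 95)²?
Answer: 55472704/6241 ≈ 8888.4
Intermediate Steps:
(-114/(-158) - 95)² = (-114*(-1/158) - 95)² = (57/79 - 95)² = (-7448/79)² = 55472704/6241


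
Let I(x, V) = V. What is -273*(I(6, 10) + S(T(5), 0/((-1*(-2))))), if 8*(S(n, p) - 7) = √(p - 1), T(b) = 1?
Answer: -4641 - 273*I/8 ≈ -4641.0 - 34.125*I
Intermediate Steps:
S(n, p) = 7 + √(-1 + p)/8 (S(n, p) = 7 + √(p - 1)/8 = 7 + √(-1 + p)/8)
-273*(I(6, 10) + S(T(5), 0/((-1*(-2))))) = -273*(10 + (7 + √(-1 + 0/((-1*(-2))))/8)) = -273*(10 + (7 + √(-1 + 0/2)/8)) = -273*(10 + (7 + √(-1 + 0*(½))/8)) = -273*(10 + (7 + √(-1 + 0)/8)) = -273*(10 + (7 + √(-1)/8)) = -273*(10 + (7 + I/8)) = -273*(17 + I/8) = -4641 - 273*I/8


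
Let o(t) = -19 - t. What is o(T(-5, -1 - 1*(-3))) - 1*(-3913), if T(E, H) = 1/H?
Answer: 7787/2 ≈ 3893.5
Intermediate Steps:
T(E, H) = 1/H
o(T(-5, -1 - 1*(-3))) - 1*(-3913) = (-19 - 1/(-1 - 1*(-3))) - 1*(-3913) = (-19 - 1/(-1 + 3)) + 3913 = (-19 - 1/2) + 3913 = (-19 - 1*½) + 3913 = (-19 - ½) + 3913 = -39/2 + 3913 = 7787/2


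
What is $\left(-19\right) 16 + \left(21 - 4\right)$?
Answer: $-287$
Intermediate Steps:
$\left(-19\right) 16 + \left(21 - 4\right) = -304 + \left(21 - 4\right) = -304 + 17 = -287$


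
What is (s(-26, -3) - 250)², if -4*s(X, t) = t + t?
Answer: 247009/4 ≈ 61752.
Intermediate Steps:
s(X, t) = -t/2 (s(X, t) = -(t + t)/4 = -t/2)
(s(-26, -3) - 250)² = (-½*(-3) - 250)² = (3/2 - 250)² = (-497/2)² = 247009/4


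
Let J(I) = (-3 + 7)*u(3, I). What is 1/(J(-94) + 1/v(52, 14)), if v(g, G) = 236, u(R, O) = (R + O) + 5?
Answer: -236/81183 ≈ -0.0029070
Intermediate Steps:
u(R, O) = 5 + O + R (u(R, O) = (O + R) + 5 = 5 + O + R)
J(I) = 32 + 4*I (J(I) = (-3 + 7)*(5 + I + 3) = 4*(8 + I) = 32 + 4*I)
1/(J(-94) + 1/v(52, 14)) = 1/((32 + 4*(-94)) + 1/236) = 1/((32 - 376) + 1/236) = 1/(-344 + 1/236) = 1/(-81183/236) = -236/81183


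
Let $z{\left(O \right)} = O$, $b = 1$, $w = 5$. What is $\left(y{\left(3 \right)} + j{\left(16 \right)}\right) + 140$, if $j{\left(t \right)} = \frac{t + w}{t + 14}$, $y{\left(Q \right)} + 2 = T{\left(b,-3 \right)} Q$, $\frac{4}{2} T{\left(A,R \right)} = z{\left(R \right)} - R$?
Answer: $\frac{1387}{10} \approx 138.7$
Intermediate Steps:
$T{\left(A,R \right)} = 0$ ($T{\left(A,R \right)} = \frac{R - R}{2} = \frac{1}{2} \cdot 0 = 0$)
$y{\left(Q \right)} = -2$ ($y{\left(Q \right)} = -2 + 0 Q = -2 + 0 = -2$)
$j{\left(t \right)} = \frac{5 + t}{14 + t}$ ($j{\left(t \right)} = \frac{t + 5}{t + 14} = \frac{5 + t}{14 + t}$)
$\left(y{\left(3 \right)} + j{\left(16 \right)}\right) + 140 = \left(-2 + \frac{5 + 16}{14 + 16}\right) + 140 = \left(-2 + \frac{1}{30} \cdot 21\right) + 140 = \left(-2 + \frac{7}{10}\right) + 140 = - \frac{13}{10} + 140 = \frac{1387}{10}$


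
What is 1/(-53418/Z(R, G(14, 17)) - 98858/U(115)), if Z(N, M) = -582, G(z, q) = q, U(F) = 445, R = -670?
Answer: -43165/5627391 ≈ -0.0076705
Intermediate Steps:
1/(-53418/Z(R, G(14, 17)) - 98858/U(115)) = 1/(-53418/(-582) - 98858/445) = 1/(-53418*(-1/582) - 98858*1/445) = 1/(8903/97 - 98858/445) = 1/(-5627391/43165) = -43165/5627391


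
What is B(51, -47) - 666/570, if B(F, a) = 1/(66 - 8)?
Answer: -6343/5510 ≈ -1.1512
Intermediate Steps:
B(F, a) = 1/58
B(51, -47) - 666/570 = 1/58 - 666/570 = 1/58 - 1*111/95 = 1/58 - 111/95 = -6343/5510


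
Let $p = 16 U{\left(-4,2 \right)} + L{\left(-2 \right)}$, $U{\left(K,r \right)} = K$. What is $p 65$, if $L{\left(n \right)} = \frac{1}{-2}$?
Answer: $- \frac{8385}{2} \approx -4192.5$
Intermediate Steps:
$L{\left(n \right)} = - \frac{1}{2}$
$p = - \frac{129}{2}$ ($p = 16 \left(-4\right) - \frac{1}{2} = -64 - \frac{1}{2} = - \frac{129}{2} \approx -64.5$)
$p 65 = \left(- \frac{129}{2}\right) 65 = - \frac{8385}{2}$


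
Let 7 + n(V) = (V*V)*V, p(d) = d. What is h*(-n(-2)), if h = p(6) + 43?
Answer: 735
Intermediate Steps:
n(V) = -7 + V³ (n(V) = -7 + (V*V)*V = -7 + V²*V = -7 + V³)
h = 49 (h = 6 + 43 = 49)
h*(-n(-2)) = 49*(-(-7 + (-2)³)) = 49*(-(-7 - 8)) = 49*(-1*(-15)) = 49*15 = 735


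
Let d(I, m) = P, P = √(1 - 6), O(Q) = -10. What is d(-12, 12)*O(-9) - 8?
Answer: -8 - 10*I*√5 ≈ -8.0 - 22.361*I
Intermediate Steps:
P = I*√5 (P = √(-5) = I*√5 ≈ 2.2361*I)
d(I, m) = I*√5
d(-12, 12)*O(-9) - 8 = (I*√5)*(-10) - 8 = -10*I*√5 - 8 = -8 - 10*I*√5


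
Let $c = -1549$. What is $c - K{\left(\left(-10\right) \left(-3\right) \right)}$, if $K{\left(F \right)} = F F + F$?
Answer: $-2479$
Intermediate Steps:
$K{\left(F \right)} = F + F^{2}$ ($K{\left(F \right)} = F^{2} + F = F + F^{2}$)
$c - K{\left(\left(-10\right) \left(-3\right) \right)} = -1549 - \left(-10\right) \left(-3\right) \left(1 - -30\right) = -1549 - 30 \left(1 + 30\right) = -1549 - 30 \cdot 31 = -1549 - 930 = -2479$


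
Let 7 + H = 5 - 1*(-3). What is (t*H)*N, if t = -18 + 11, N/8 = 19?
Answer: -1064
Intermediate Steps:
H = 1 (H = -7 + (5 - 1*(-3)) = -7 + (5 + 3) = -7 + 8 = 1)
N = 152 (N = 8*19 = 152)
t = -7
(t*H)*N = -7*1*152 = -7*152 = -1064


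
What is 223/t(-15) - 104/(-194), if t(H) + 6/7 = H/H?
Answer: 151469/97 ≈ 1561.5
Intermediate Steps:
t(H) = ⅐ (t(H) = -6/7 + H/H = -6/7 + 1 = ⅐)
223/t(-15) - 104/(-194) = 223/(⅐) - 104/(-194) = 223*7 - 104*(-1/194) = 1561 + 52/97 = 151469/97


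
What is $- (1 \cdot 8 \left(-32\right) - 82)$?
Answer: $338$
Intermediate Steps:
$- (1 \cdot 8 \left(-32\right) - 82) = - (8 \left(-32\right) - 82) = - (-256 - 82) = \left(-1\right) \left(-338\right) = 338$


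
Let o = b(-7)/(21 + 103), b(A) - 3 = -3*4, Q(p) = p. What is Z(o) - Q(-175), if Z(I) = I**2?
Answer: 2690881/15376 ≈ 175.01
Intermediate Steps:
b(A) = -9 (b(A) = 3 - 3*4 = 3 - 12 = -9)
o = -9/124 (o = -9/(21 + 103) = -9/124 ≈ -0.072581)
Z(o) - Q(-175) = (-9/124)**2 - 1*(-175) = 81/15376 + 175 = 2690881/15376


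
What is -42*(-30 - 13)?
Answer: 1806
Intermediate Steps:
-42*(-30 - 13) = -42*(-43) = 1806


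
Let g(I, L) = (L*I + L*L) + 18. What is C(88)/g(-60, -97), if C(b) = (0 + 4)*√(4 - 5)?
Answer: 4*I/15247 ≈ 0.00026235*I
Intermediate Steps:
C(b) = 4*I (C(b) = 4*√(-1) = 4*I)
g(I, L) = 18 + L² + I*L (g(I, L) = (I*L + L²) + 18 = (L² + I*L) + 18 = 18 + L² + I*L)
C(88)/g(-60, -97) = (4*I)/(18 + (-97)² - 60*(-97)) = (4*I)/(18 + 9409 + 5820) = (4*I)/15247 = (4*I)*(1/15247) = 4*I/15247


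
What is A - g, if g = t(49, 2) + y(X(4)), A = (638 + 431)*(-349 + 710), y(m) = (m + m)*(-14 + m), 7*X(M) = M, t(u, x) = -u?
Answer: 18912694/49 ≈ 3.8597e+5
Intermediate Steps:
X(M) = M/7
y(m) = 2*m*(-14 + m) (y(m) = (2*m)*(-14 + m) = 2*m*(-14 + m))
A = 385909 (A = 1069*361 = 385909)
g = -3153/49 (g = -1*49 + 2*((1/7)*4)*(-14 + (1/7)*4) = -49 + 2*(4/7)*(-14 + 4/7) = -49 + 2*(4/7)*(-94/7) = -49 - 752/49 = -3153/49 ≈ -64.347)
A - g = 385909 - 1*(-3153/49) = 385909 + 3153/49 = 18912694/49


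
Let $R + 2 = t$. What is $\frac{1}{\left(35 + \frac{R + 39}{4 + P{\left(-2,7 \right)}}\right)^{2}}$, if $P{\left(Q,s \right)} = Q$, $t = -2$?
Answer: $\frac{4}{11025} \approx 0.00036281$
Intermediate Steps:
$R = -4$ ($R = -2 - 2 = -4$)
$\frac{1}{\left(35 + \frac{R + 39}{4 + P{\left(-2,7 \right)}}\right)^{2}} = \frac{1}{\left(35 + \frac{-4 + 39}{4 - 2}\right)^{2}} = \frac{1}{\left(35 + \frac{35}{2}\right)^{2}} = \frac{1}{\left(\frac{105}{2}\right)^{2}} = \frac{1}{\frac{11025}{4}} = \frac{4}{11025}$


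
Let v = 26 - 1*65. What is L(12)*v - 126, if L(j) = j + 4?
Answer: -750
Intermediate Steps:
L(j) = 4 + j
v = -39 (v = 26 - 65 = -39)
L(12)*v - 126 = (4 + 12)*(-39) - 126 = 16*(-39) - 126 = -624 - 126 = -750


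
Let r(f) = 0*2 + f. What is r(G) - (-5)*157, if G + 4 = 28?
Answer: 809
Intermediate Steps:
G = 24 (G = -4 + 28 = 24)
r(f) = f (r(f) = 0 + f = f)
r(G) - (-5)*157 = 24 - (-5)*157 = 24 - 1*(-785) = 24 + 785 = 809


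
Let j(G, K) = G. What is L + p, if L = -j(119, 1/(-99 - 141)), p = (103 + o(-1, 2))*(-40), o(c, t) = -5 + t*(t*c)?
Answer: -3879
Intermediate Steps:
o(c, t) = -5 + c*t² (o(c, t) = -5 + t*(c*t) = -5 + c*t²)
p = -3760 (p = (103 + (-5 - 1*2²))*(-40) = (103 + (-5 - 1*4))*(-40) = (103 + (-5 - 4))*(-40) = (103 - 9)*(-40) = 94*(-40) = -3760)
L = -119 (L = -1*119 = -119)
L + p = -119 - 3760 = -3879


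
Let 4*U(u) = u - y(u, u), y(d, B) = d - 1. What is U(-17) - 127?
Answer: -507/4 ≈ -126.75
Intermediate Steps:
y(d, B) = -1 + d
U(u) = ¼ (U(u) = (u - (-1 + u))/4 = (u + (1 - u))/4 = (¼)*1 = ¼)
U(-17) - 127 = ¼ - 127 = -507/4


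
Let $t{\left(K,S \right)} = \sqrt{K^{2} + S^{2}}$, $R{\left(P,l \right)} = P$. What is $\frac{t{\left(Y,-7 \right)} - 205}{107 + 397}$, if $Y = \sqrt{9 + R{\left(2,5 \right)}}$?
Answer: $- \frac{205}{504} + \frac{\sqrt{15}}{252} \approx -0.39138$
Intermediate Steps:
$Y = \sqrt{11}$ ($Y = \sqrt{9 + 2} = \sqrt{11} \approx 3.3166$)
$\frac{t{\left(Y,-7 \right)} - 205}{107 + 397} = \frac{\sqrt{\left(\sqrt{11}\right)^{2} + \left(-7\right)^{2}} - 205}{107 + 397} = \frac{\sqrt{11 + 49} - 205}{504} = \left(\sqrt{60} - 205\right) \frac{1}{504} = \left(2 \sqrt{15} - 205\right) \frac{1}{504} = \left(-205 + 2 \sqrt{15}\right) \frac{1}{504} = - \frac{205}{504} + \frac{\sqrt{15}}{252}$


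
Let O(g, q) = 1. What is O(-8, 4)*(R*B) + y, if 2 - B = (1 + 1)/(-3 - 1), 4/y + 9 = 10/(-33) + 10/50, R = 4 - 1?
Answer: 10605/1502 ≈ 7.0606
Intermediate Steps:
R = 3
y = -330/751 (y = 4/(-9 + (10/(-33) + 10/50)) = 4/(-9 + (10*(-1/33) + 10*(1/50))) = 4/(-9 + (-10/33 + ⅕)) = 4/(-9 - 17/165) = 4/(-1502/165) = 4*(-165/1502) = -330/751 ≈ -0.43941)
B = 5/2 (B = 2 - (1 + 1)/(-3 - 1) = 2 - 2/(-4) = 2 - 2*(-1)/4 = 2 - 1*(-½) = 2 + ½ = 5/2 ≈ 2.5000)
O(-8, 4)*(R*B) + y = 1*(3*(5/2)) - 330/751 = 1*(15/2) - 330/751 = 15/2 - 330/751 = 10605/1502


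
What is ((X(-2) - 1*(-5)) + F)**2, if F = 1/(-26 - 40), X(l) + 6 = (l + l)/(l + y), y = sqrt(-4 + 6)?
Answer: 73657/4356 + 394*sqrt(2)/33 ≈ 33.794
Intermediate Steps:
y = sqrt(2) ≈ 1.4142
X(l) = -6 + 2*l/(l + sqrt(2)) (X(l) = -6 + (l + l)/(l + sqrt(2)) = -6 + (2*l)/(l + sqrt(2)) = -6 + 2*l/(l + sqrt(2)))
F = -1/66 (F = 1/(-66) = -1/66 ≈ -0.015152)
((X(-2) - 1*(-5)) + F)**2 = ((2*(-3*sqrt(2) - 2*(-2))/(-2 + sqrt(2)) - 1*(-5)) - 1/66)**2 = ((2*(-3*sqrt(2) + 4)/(-2 + sqrt(2)) + 5) - 1/66)**2 = ((2*(4 - 3*sqrt(2))/(-2 + sqrt(2)) + 5) - 1/66)**2 = ((5 + 2*(4 - 3*sqrt(2))/(-2 + sqrt(2))) - 1/66)**2 = (329/66 + 2*(4 - 3*sqrt(2))/(-2 + sqrt(2)))**2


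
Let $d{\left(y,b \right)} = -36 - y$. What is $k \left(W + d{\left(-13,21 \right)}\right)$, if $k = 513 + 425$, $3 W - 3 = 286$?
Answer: $\frac{206360}{3} \approx 68787.0$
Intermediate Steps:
$W = \frac{289}{3}$ ($W = 1 + \frac{1}{3} \cdot 286 = 1 + \frac{286}{3} = \frac{289}{3} \approx 96.333$)
$k = 938$
$k \left(W + d{\left(-13,21 \right)}\right) = 938 \left(\frac{289}{3} - 23\right) = 938 \cdot \frac{220}{3} = \frac{206360}{3}$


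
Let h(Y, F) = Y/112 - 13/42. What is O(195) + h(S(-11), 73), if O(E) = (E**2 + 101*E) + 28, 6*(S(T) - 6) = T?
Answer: 12935491/224 ≈ 57748.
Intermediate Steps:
S(T) = 6 + T/6
O(E) = 28 + E**2 + 101*E
h(Y, F) = -13/42 + Y/112 (h(Y, F) = Y*(1/112) - 13*1/42 = Y/112 - 13/42 = -13/42 + Y/112)
O(195) + h(S(-11), 73) = (28 + 195**2 + 101*195) + (-13/42 + (6 + (1/6)*(-11))/112) = (28 + 38025 + 19695) + (-13/42 + (6 - 11/6)/112) = 57748 + (-13/42 + (1/112)*(25/6)) = 57748 + (-13/42 + 25/672) = 57748 - 61/224 = 12935491/224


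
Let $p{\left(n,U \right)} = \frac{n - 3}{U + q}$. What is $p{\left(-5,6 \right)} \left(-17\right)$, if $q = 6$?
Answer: $\frac{34}{3} \approx 11.333$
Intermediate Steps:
$p{\left(n,U \right)} = \frac{-3 + n}{6 + U}$ ($p{\left(n,U \right)} = \frac{n - 3}{U + 6} = \frac{-3 + n}{6 + U}$)
$p{\left(-5,6 \right)} \left(-17\right) = \frac{-3 - 5}{6 + 6} \left(-17\right) = \frac{1}{12} \left(-8\right) \left(-17\right) = \left(- \frac{2}{3}\right) \left(-17\right) = \frac{34}{3}$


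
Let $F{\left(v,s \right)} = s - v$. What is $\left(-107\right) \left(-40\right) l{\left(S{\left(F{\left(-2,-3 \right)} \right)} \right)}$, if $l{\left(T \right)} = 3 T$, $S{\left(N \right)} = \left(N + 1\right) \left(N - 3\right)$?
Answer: $0$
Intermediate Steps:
$S{\left(N \right)} = \left(1 + N\right) \left(-3 + N\right)$
$\left(-107\right) \left(-40\right) l{\left(S{\left(F{\left(-2,-3 \right)} \right)} \right)} = \left(-107\right) \left(-40\right) 3 \left(-3 + \left(-3 - -2\right)^{2} - 2 \left(-3 - -2\right)\right) = 4280 \cdot 3 \left(-3 + \left(-3 + 2\right)^{2} - 2 \left(-3 + 2\right)\right) = 4280 \cdot 3 \left(-3 + \left(-1\right)^{2} - -2\right) = 4280 \cdot 3 \left(-3 + 1 + 2\right) = 4280 \cdot 3 \cdot 0 = 4280 \cdot 0 = 0$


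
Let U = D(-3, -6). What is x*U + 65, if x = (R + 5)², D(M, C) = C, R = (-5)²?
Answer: -5335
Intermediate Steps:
R = 25
x = 900 (x = (25 + 5)² = 30² = 900)
U = -6
x*U + 65 = 900*(-6) + 65 = -5400 + 65 = -5335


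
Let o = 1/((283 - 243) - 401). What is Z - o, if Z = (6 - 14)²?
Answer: 23105/361 ≈ 64.003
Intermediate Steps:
Z = 64 (Z = (-8)² = 64)
o = -1/361 (o = 1/(40 - 401) = 1/(-361) = -1/361 ≈ -0.0027701)
Z - o = 64 - 1*(-1/361) = 64 + 1/361 = 23105/361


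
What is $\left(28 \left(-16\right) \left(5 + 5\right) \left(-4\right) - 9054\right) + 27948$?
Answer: $36814$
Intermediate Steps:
$\left(28 \left(-16\right) \left(5 + 5\right) \left(-4\right) - 9054\right) + 27948 = \left(- 448 \cdot 10 \left(-4\right) - 9054\right) + 27948 = \left(\left(-448\right) \left(-40\right) - 9054\right) + 27948 = \left(17920 - 9054\right) + 27948 = 8866 + 27948 = 36814$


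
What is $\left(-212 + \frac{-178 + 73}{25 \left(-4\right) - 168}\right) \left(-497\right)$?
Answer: $\frac{28185367}{268} \approx 1.0517 \cdot 10^{5}$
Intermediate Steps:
$\left(-212 + \frac{-178 + 73}{25 \left(-4\right) - 168}\right) \left(-497\right) = \left(-212 - \frac{105}{-100 - 168}\right) \left(-497\right) = \left(-212 - \frac{105}{-268}\right) \left(-497\right) = \left(-212 - - \frac{105}{268}\right) \left(-497\right) = \left(-212 + \frac{105}{268}\right) \left(-497\right) = \left(- \frac{56711}{268}\right) \left(-497\right) = \frac{28185367}{268}$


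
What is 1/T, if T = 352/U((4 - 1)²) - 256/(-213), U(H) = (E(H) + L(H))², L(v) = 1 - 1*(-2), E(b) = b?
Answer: 639/2330 ≈ 0.27425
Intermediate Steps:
L(v) = 3 (L(v) = 1 + 2 = 3)
U(H) = (3 + H)² (U(H) = (H + 3)² = (3 + H)²)
T = 2330/639 (T = 352/((3 + (4 - 1)²)²) - 256/(-213) = 352/((3 + 3²)²) - 256*(-1/213) = 352/((3 + 9)²) + 256/213 = 352/(12²) + 256/213 = 352/144 + 256/213 = 352*(1/144) + 256/213 = 22/9 + 256/213 = 2330/639 ≈ 3.6463)
1/T = 1/(2330/639) = 639/2330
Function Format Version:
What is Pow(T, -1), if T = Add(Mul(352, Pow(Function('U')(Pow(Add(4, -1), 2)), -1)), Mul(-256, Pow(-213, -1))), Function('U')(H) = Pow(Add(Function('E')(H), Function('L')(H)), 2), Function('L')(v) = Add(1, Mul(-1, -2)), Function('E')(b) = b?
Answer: Rational(639, 2330) ≈ 0.27425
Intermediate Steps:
Function('L')(v) = 3 (Function('L')(v) = Add(1, 2) = 3)
Function('U')(H) = Pow(Add(3, H), 2) (Function('U')(H) = Pow(Add(H, 3), 2) = Pow(Add(3, H), 2))
T = Rational(2330, 639) (T = Add(Mul(352, Pow(Pow(Add(3, Pow(Add(4, -1), 2)), 2), -1)), Mul(-256, Pow(-213, -1))) = Add(Mul(352, Pow(Pow(Add(3, Pow(3, 2)), 2), -1)), Mul(-256, Rational(-1, 213))) = Add(Mul(352, Pow(Pow(Add(3, 9), 2), -1)), Rational(256, 213)) = Add(Mul(352, Pow(Pow(12, 2), -1)), Rational(256, 213)) = Add(Mul(352, Pow(144, -1)), Rational(256, 213)) = Add(Mul(352, Rational(1, 144)), Rational(256, 213)) = Add(Rational(22, 9), Rational(256, 213)) = Rational(2330, 639) ≈ 3.6463)
Pow(T, -1) = Pow(Rational(2330, 639), -1) = Rational(639, 2330)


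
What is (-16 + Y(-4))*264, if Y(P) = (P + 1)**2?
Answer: -1848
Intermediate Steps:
Y(P) = (1 + P)**2
(-16 + Y(-4))*264 = (-16 + (1 - 4)**2)*264 = (-16 + (-3)**2)*264 = (-16 + 9)*264 = -7*264 = -1848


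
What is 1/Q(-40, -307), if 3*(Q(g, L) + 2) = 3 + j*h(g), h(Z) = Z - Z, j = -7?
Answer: -1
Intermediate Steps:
h(Z) = 0
Q(g, L) = -1 (Q(g, L) = -2 + (3 - 7*0)/3 = -2 + (3 + 0)/3 = -2 + (⅓)*3 = -2 + 1 = -1)
1/Q(-40, -307) = 1/(-1) = -1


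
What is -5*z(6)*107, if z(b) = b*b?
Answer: -19260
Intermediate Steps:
z(b) = b²
-5*z(6)*107 = -5*6²*107 = -5*36*107 = -180*107 = -19260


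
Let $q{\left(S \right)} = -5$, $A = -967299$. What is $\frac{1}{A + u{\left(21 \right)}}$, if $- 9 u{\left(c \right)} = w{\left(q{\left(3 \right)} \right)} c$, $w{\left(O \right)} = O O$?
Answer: $- \frac{3}{2902072} \approx -1.0337 \cdot 10^{-6}$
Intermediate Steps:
$w{\left(O \right)} = O^{2}$
$u{\left(c \right)} = - \frac{25 c}{9}$ ($u{\left(c \right)} = - \frac{\left(-5\right)^{2} c}{9} = - \frac{25 c}{9}$)
$\frac{1}{A + u{\left(21 \right)}} = \frac{1}{-967299 - \frac{175}{3}} = \frac{1}{- \frac{2902072}{3}} = - \frac{3}{2902072}$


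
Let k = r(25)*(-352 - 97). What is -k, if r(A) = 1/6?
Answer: 449/6 ≈ 74.833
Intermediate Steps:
r(A) = 1/6
k = -449/6 (k = (-352 - 97)/6 = (1/6)*(-449) = -449/6 ≈ -74.833)
-k = -1*(-449/6) = 449/6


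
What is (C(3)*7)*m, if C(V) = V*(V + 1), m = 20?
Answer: 1680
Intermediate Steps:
C(V) = V*(1 + V)
(C(3)*7)*m = ((3*(1 + 3))*7)*20 = ((3*4)*7)*20 = (12*7)*20 = 84*20 = 1680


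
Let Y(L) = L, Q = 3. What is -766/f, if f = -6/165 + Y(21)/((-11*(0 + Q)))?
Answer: 42130/37 ≈ 1138.6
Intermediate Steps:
f = -37/55 (f = -6/165 + 21/((-11*(0 + 3))) = -6*1/165 + 21/((-11*3)) = -2/55 + 21/(-33) = -2/55 + 21*(-1/33) = -2/55 - 7/11 = -37/55 ≈ -0.67273)
-766/f = -766/(-37/55) = -766*(-55/37) = 42130/37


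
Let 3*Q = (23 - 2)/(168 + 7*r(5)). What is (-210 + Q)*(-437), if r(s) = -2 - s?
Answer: 1559653/17 ≈ 91744.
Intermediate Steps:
Q = 1/17 (Q = ((23 - 2)/(168 + 7*(-2 - 1*5)))/3 = (21/(168 + 7*(-2 - 5)))/3 = (21/(168 + 7*(-7)))/3 = (21/(168 - 49))/3 = (21/119)/3 = (21*(1/119))/3 = (⅓)*(3/17) = 1/17 ≈ 0.058824)
(-210 + Q)*(-437) = (-210 + 1/17)*(-437) = -3569/17*(-437) = 1559653/17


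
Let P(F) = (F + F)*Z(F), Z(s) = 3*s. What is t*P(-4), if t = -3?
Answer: -288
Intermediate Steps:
P(F) = 6*F² (P(F) = (F + F)*(3*F) = (2*F)*(3*F) = 6*F²)
t*P(-4) = -18*(-4)² = -18*16 = -3*96 = -288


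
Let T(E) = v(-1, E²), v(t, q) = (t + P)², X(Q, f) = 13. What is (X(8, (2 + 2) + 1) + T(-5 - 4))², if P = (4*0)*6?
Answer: 196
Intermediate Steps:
P = 0 (P = 0*6 = 0)
v(t, q) = t² (v(t, q) = (t + 0)² = t²)
T(E) = 1 (T(E) = (-1)² = 1)
(X(8, (2 + 2) + 1) + T(-5 - 4))² = (13 + 1)² = 14² = 196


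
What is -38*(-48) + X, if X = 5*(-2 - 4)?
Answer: 1794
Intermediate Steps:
X = -30 (X = 5*(-6) = -30)
-38*(-48) + X = -38*(-48) - 30 = 1824 - 30 = 1794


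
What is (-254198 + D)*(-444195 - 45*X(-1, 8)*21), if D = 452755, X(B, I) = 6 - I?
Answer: -87822753885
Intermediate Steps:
(-254198 + D)*(-444195 - 45*X(-1, 8)*21) = (-254198 + 452755)*(-444195 - 45*(6 - 1*8)*21) = 198557*(-444195 - 45*(6 - 8)*21) = 198557*(-444195 - 45*(-2)*21) = 198557*(-444195 + 90*21) = 198557*(-444195 + 1890) = 198557*(-442305) = -87822753885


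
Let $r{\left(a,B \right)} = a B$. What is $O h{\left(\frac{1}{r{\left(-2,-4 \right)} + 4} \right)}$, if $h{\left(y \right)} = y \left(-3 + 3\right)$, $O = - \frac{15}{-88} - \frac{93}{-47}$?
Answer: $0$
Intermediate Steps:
$r{\left(a,B \right)} = B a$
$O = \frac{8889}{4136}$ ($O = \left(-15\right) \left(- \frac{1}{88}\right) - - \frac{93}{47} = \frac{15}{88} + \frac{93}{47} = \frac{8889}{4136} \approx 2.1492$)
$h{\left(y \right)} = 0$ ($h{\left(y \right)} = y 0 = 0$)
$O h{\left(\frac{1}{r{\left(-2,-4 \right)} + 4} \right)} = \frac{8889}{4136} \cdot 0 = 0$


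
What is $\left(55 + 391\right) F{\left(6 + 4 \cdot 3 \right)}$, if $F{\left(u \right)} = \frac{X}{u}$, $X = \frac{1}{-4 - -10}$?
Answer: $\frac{223}{54} \approx 4.1296$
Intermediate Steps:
$X = \frac{1}{6}$ ($X = \frac{1}{-4 + \left(-1 + 11\right)} = \frac{1}{-4 + 10} = \frac{1}{6} \approx 0.16667$)
$F{\left(u \right)} = \frac{1}{6 u}$
$\left(55 + 391\right) F{\left(6 + 4 \cdot 3 \right)} = \left(55 + 391\right) \frac{1}{6 \left(6 + 4 \cdot 3\right)} = 446 \frac{1}{6 \left(6 + 12\right)} = 446 \frac{1}{6 \cdot 18} = 446 \cdot \frac{1}{6} \cdot \frac{1}{18} = 446 \cdot \frac{1}{108} = \frac{223}{54}$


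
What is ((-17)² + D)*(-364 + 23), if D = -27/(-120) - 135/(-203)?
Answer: -802682287/8120 ≈ -98853.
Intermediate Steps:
D = 7227/8120 (D = -27*(-1/120) - 135*(-1/203) = 9/40 + 135/203 = 7227/8120 ≈ 0.89002)
((-17)² + D)*(-364 + 23) = ((-17)² + 7227/8120)*(-364 + 23) = (289 + 7227/8120)*(-341) = (2353907/8120)*(-341) = -802682287/8120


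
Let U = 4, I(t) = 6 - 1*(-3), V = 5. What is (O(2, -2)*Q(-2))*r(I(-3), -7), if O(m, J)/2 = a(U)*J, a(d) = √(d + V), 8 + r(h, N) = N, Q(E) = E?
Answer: -360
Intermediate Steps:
I(t) = 9 (I(t) = 6 + 3 = 9)
r(h, N) = -8 + N
a(d) = √(5 + d) (a(d) = √(d + 5) = √(5 + d))
O(m, J) = 6*J (O(m, J) = 2*(√(5 + 4)*J) = 2*(√9*J) = 2*(3*J) = 6*J)
(O(2, -2)*Q(-2))*r(I(-3), -7) = ((6*(-2))*(-2))*(-8 - 7) = -12*(-2)*(-15) = 24*(-15) = -360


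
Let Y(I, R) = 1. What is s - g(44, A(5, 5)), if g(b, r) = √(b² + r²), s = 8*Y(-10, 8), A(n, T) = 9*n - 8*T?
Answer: 8 - √1961 ≈ -36.283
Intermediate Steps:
A(n, T) = -8*T + 9*n
s = 8 (s = 8*1 = 8)
s - g(44, A(5, 5)) = 8 - √(44² + (-8*5 + 9*5)²) = 8 - √(1936 + (-40 + 45)²) = 8 - √(1936 + 5²) = 8 - √(1936 + 25) = 8 - √1961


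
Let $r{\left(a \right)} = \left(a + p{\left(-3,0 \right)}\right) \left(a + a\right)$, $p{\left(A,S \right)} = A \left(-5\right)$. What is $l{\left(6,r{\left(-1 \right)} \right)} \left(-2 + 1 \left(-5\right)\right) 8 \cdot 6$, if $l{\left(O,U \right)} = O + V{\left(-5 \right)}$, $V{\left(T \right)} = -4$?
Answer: $-672$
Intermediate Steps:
$p{\left(A,S \right)} = - 5 A$
$r{\left(a \right)} = 2 a \left(15 + a\right)$ ($r{\left(a \right)} = \left(a - -15\right) \left(a + a\right) = \left(a + 15\right) 2 a = \left(15 + a\right) 2 a = 2 a \left(15 + a\right)$)
$l{\left(O,U \right)} = -4 + O$ ($l{\left(O,U \right)} = O - 4 = -4 + O$)
$l{\left(6,r{\left(-1 \right)} \right)} \left(-2 + 1 \left(-5\right)\right) 8 \cdot 6 = \left(-4 + 6\right) \left(-2 + 1 \left(-5\right)\right) 8 \cdot 6 = 2 \left(-2 - 5\right) 48 = 2 \left(-7\right) 48 = \left(-14\right) 48 = -672$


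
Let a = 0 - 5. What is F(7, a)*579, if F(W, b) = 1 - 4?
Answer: -1737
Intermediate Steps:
a = -5
F(W, b) = -3
F(7, a)*579 = -3*579 = -1737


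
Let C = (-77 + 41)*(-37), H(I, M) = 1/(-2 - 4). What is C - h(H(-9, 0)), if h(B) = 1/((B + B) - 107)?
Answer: 428907/322 ≈ 1332.0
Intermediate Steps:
H(I, M) = -⅙ (H(I, M) = 1/(-6) = -⅙)
C = 1332 (C = -36*(-37) = 1332)
h(B) = 1/(-107 + 2*B) (h(B) = 1/(2*B - 107) = 1/(-107 + 2*B))
C - h(H(-9, 0)) = 1332 - 1/(-107 + 2*(-⅙)) = 1332 - 1/(-107 - ⅓) = 1332 - 1/(-322/3) = 1332 - 1*(-3/322) = 1332 + 3/322 = 428907/322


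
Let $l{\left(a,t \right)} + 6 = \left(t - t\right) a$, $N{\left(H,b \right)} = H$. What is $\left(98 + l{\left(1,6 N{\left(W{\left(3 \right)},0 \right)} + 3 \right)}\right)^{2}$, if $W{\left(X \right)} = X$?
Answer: $8464$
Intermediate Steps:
$l{\left(a,t \right)} = -6$ ($l{\left(a,t \right)} = -6 + \left(t - t\right) a = -6 + 0 a = -6 + 0 = -6$)
$\left(98 + l{\left(1,6 N{\left(W{\left(3 \right)},0 \right)} + 3 \right)}\right)^{2} = \left(98 - 6\right)^{2} = 92^{2} = 8464$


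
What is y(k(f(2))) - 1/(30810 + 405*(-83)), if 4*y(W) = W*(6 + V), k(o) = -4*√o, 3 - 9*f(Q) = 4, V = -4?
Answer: 1/2805 - 2*I/3 ≈ 0.00035651 - 0.66667*I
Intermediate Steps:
f(Q) = -⅑ (f(Q) = ⅓ - ⅑*4 = ⅓ - 4/9 = -⅑)
y(W) = W/2 (y(W) = (W*(6 - 4))/4 = (W*2)/4 = (2*W)/4 = W/2)
y(k(f(2))) - 1/(30810 + 405*(-83)) = (-4*I/3)/2 - 1/(30810 + 405*(-83)) = (-4*I/3)/2 - 1/(30810 - 33615) = (-4*I/3)/2 - 1/(-2805) = -2*I/3 - 1*(-1/2805) = -2*I/3 + 1/2805 = 1/2805 - 2*I/3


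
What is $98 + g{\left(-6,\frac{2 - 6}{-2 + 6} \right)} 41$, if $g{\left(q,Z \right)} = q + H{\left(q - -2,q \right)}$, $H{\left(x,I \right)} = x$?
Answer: $-312$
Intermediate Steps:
$g{\left(q,Z \right)} = 2 + 2 q$ ($g{\left(q,Z \right)} = q + \left(q - -2\right) = q + \left(q + 2\right) = q + \left(2 + q\right) = 2 + 2 q$)
$98 + g{\left(-6,\frac{2 - 6}{-2 + 6} \right)} 41 = 98 + \left(2 + 2 \left(-6\right)\right) 41 = 98 + \left(2 - 12\right) 41 = 98 - 410 = -312$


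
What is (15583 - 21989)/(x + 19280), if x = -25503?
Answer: 6406/6223 ≈ 1.0294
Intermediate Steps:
(15583 - 21989)/(x + 19280) = (15583 - 21989)/(-25503 + 19280) = -6406/(-6223) = -6406*(-1/6223) = 6406/6223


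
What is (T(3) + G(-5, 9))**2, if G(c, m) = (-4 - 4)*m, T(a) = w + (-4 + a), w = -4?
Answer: 5929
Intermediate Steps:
T(a) = -8 + a (T(a) = -4 + (-4 + a) = -8 + a)
G(c, m) = -8*m
(T(3) + G(-5, 9))**2 = ((-8 + 3) - 8*9)**2 = (-5 - 72)**2 = (-77)**2 = 5929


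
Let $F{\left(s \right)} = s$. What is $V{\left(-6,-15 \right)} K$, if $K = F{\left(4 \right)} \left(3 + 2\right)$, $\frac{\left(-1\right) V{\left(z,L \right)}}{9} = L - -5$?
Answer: $1800$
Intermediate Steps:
$V{\left(z,L \right)} = -45 - 9 L$ ($V{\left(z,L \right)} = - 9 \left(L - -5\right) = - 9 \left(L + 5\right) = - 9 \left(5 + L\right) = -45 - 9 L$)
$K = 20$ ($K = 4 \left(3 + 2\right) = 4 \cdot 5 = 20$)
$V{\left(-6,-15 \right)} K = \left(-45 - -135\right) 20 = \left(-45 + 135\right) 20 = 90 \cdot 20 = 1800$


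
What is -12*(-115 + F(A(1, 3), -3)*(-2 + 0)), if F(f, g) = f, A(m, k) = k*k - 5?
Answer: 1476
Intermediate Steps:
A(m, k) = -5 + k² (A(m, k) = k² - 5 = -5 + k²)
-12*(-115 + F(A(1, 3), -3)*(-2 + 0)) = -12*(-115 + (-5 + 3²)*(-2 + 0)) = -12*(-115 + (-5 + 9)*(-2)) = -12*(-115 + 4*(-2)) = -12*(-115 - 8) = -12*(-123) = 1476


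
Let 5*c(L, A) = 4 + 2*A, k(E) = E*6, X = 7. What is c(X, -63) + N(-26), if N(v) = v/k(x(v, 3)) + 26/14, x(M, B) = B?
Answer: -7556/315 ≈ -23.987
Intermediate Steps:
k(E) = 6*E
c(L, A) = ⅘ + 2*A/5 (c(L, A) = (4 + 2*A)/5 = ⅘ + 2*A/5)
N(v) = 13/7 + v/18 (N(v) = v/((6*3)) + 26/14 = v/18 + 26*(1/14) = v*(1/18) + 13/7 = v/18 + 13/7 = 13/7 + v/18)
c(X, -63) + N(-26) = (⅘ + (⅖)*(-63)) + (13/7 + (1/18)*(-26)) = (⅘ - 126/5) + (13/7 - 13/9) = -122/5 + 26/63 = -7556/315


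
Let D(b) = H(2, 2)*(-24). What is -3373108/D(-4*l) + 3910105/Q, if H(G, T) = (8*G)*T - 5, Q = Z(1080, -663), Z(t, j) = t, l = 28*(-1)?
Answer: 5719171/648 ≈ 8825.9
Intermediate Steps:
l = -28
Q = 1080
H(G, T) = -5 + 8*G*T (H(G, T) = 8*G*T - 5 = -5 + 8*G*T)
D(b) = -648 (D(b) = (-5 + 8*2*2)*(-24) = (-5 + 32)*(-24) = 27*(-24) = -648)
-3373108/D(-4*l) + 3910105/Q = -3373108/(-648) + 3910105/1080 = -3373108*(-1/648) + 3910105*(1/1080) = 843277/162 + 782021/216 = 5719171/648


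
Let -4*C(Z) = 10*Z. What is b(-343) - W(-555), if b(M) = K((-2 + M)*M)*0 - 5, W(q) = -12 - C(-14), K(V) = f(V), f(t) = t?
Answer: 42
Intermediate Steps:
K(V) = V
C(Z) = -5*Z/2
W(q) = -47 (W(q) = -12 - (-5)*(-14)/2 = -12 - 1*35 = -12 - 35 = -47)
b(M) = -5 (b(M) = ((-2 + M)*M)*0 - 5 = (M*(-2 + M))*0 - 5 = 0 - 5 = -5)
b(-343) - W(-555) = -5 - 1*(-47) = -5 + 47 = 42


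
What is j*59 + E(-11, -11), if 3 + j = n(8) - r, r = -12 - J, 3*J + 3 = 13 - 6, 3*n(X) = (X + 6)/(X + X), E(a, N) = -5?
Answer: 4975/8 ≈ 621.88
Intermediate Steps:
n(X) = (6 + X)/(6*X) (n(X) = ((X + 6)/(X + X))/3 = ((6 + X)/((2*X)))/3 = ((6 + X)*(1/(2*X)))/3 = ((6 + X)/(2*X))/3 = (6 + X)/(6*X))
J = 4/3 (J = -1 + (13 - 6)/3 = -1 + (1/3)*7 = -1 + 7/3 = 4/3 ≈ 1.3333)
r = -40/3 (r = -12 - 1*4/3 = -12 - 4/3 = -40/3 ≈ -13.333)
j = 85/8 (j = -3 + ((1/6)*(6 + 8)/8 - 1*(-40/3)) = -3 + ((1/6)*(1/8)*14 + 40/3) = -3 + (7/24 + 40/3) = -3 + 109/8 = 85/8 ≈ 10.625)
j*59 + E(-11, -11) = (85/8)*59 - 5 = 5015/8 - 5 = 4975/8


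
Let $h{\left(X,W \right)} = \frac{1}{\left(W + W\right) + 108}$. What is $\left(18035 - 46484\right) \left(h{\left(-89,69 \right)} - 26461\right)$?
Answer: $\frac{61728687615}{82} \approx 7.5279 \cdot 10^{8}$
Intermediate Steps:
$h{\left(X,W \right)} = \frac{1}{108 + 2 W}$ ($h{\left(X,W \right)} = \frac{1}{2 W + 108} = \frac{1}{108 + 2 W}$)
$\left(18035 - 46484\right) \left(h{\left(-89,69 \right)} - 26461\right) = \left(18035 - 46484\right) \left(\frac{1}{2 \left(54 + 69\right)} - 26461\right) = - 28449 \left(\frac{1}{2 \cdot 123} - 26461\right) = - 28449 \left(\frac{1}{2} \cdot \frac{1}{123} - 26461\right) = - 28449 \left(\frac{1}{246} - 26461\right) = \left(-28449\right) \left(- \frac{6509405}{246}\right) = \frac{61728687615}{82}$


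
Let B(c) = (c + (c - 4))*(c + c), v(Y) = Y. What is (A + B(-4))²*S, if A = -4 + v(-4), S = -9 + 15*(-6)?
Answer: -766656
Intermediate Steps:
B(c) = 2*c*(-4 + 2*c) (B(c) = (c + (-4 + c))*(2*c) = (-4 + 2*c)*(2*c) = 2*c*(-4 + 2*c))
S = -99 (S = -9 - 90 = -99)
A = -8 (A = -4 - 4 = -8)
(A + B(-4))²*S = (-8 + 4*(-4)*(-2 - 4))²*(-99) = (-8 + 4*(-4)*(-6))²*(-99) = (-8 + 96)²*(-99) = 88²*(-99) = 7744*(-99) = -766656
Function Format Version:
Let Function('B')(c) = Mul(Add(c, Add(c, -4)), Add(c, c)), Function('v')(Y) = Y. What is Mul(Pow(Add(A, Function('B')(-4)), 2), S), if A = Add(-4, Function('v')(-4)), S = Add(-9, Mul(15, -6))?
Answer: -766656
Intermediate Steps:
Function('B')(c) = Mul(2, c, Add(-4, Mul(2, c))) (Function('B')(c) = Mul(Add(c, Add(-4, c)), Mul(2, c)) = Mul(Add(-4, Mul(2, c)), Mul(2, c)) = Mul(2, c, Add(-4, Mul(2, c))))
S = -99 (S = Add(-9, -90) = -99)
A = -8 (A = Add(-4, -4) = -8)
Mul(Pow(Add(A, Function('B')(-4)), 2), S) = Mul(Pow(Add(-8, Mul(4, -4, Add(-2, -4))), 2), -99) = Mul(Pow(Add(-8, Mul(4, -4, -6)), 2), -99) = Mul(Pow(Add(-8, 96), 2), -99) = Mul(Pow(88, 2), -99) = Mul(7744, -99) = -766656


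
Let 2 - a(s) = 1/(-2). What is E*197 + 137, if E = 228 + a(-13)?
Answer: 91091/2 ≈ 45546.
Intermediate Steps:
a(s) = 5/2 (a(s) = 2 - 1/(-2) = 2 - 1*(-½) = 2 + ½ = 5/2)
E = 461/2 (E = 228 + 5/2 = 461/2 ≈ 230.50)
E*197 + 137 = (461/2)*197 + 137 = 90817/2 + 137 = 91091/2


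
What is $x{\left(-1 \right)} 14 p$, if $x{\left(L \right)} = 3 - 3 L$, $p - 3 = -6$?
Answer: $-252$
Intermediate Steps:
$p = -3$ ($p = 3 - 6 = -3$)
$x{\left(-1 \right)} 14 p = \left(3 - -3\right) 14 \left(-3\right) = \left(3 + 3\right) 14 \left(-3\right) = 6 \cdot 14 \left(-3\right) = 84 \left(-3\right) = -252$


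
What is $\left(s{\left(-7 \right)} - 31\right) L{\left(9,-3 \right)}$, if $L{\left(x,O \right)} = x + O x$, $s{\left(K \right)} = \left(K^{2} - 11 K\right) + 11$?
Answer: $-1908$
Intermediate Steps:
$s{\left(K \right)} = 11 + K^{2} - 11 K$
$\left(s{\left(-7 \right)} - 31\right) L{\left(9,-3 \right)} = \left(\left(11 + \left(-7\right)^{2} - -77\right) - 31\right) 9 \left(1 - 3\right) = \left(\left(11 + 49 + 77\right) - 31\right) 9 \left(-2\right) = \left(137 - 31\right) \left(-18\right) = 106 \left(-18\right) = -1908$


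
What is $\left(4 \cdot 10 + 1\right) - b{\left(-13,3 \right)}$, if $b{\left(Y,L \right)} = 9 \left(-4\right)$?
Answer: $77$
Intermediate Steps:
$b{\left(Y,L \right)} = -36$
$\left(4 \cdot 10 + 1\right) - b{\left(-13,3 \right)} = \left(4 \cdot 10 + 1\right) - -36 = \left(40 + 1\right) + 36 = 41 + 36 = 77$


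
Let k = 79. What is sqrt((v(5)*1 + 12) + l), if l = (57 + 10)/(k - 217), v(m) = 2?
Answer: sqrt(257370)/138 ≈ 3.6762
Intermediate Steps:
l = -67/138 (l = (57 + 10)/(79 - 217) = 67/(-138) = 67*(-1/138) = -67/138 ≈ -0.48551)
sqrt((v(5)*1 + 12) + l) = sqrt((2*1 + 12) - 67/138) = sqrt((2 + 12) - 67/138) = sqrt(14 - 67/138) = sqrt(1865/138) = sqrt(257370)/138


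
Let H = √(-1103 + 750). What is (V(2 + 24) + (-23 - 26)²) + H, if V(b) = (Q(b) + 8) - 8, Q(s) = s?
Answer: 2427 + I*√353 ≈ 2427.0 + 18.788*I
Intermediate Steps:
V(b) = b (V(b) = (b + 8) - 8 = (8 + b) - 8 = b)
H = I*√353 (H = √(-353) = I*√353 ≈ 18.788*I)
(V(2 + 24) + (-23 - 26)²) + H = ((2 + 24) + (-23 - 26)²) + I*√353 = (26 + (-49)²) + I*√353 = (26 + 2401) + I*√353 = 2427 + I*√353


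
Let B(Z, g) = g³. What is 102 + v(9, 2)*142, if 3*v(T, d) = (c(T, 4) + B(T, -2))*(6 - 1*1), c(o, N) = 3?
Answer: -3244/3 ≈ -1081.3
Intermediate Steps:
v(T, d) = -25/3 (v(T, d) = ((3 + (-2)³)*(6 - 1*1))/3 = ((3 - 8)*(6 - 1))/3 = (-5*5)/3 = (⅓)*(-25) = -25/3)
102 + v(9, 2)*142 = 102 - 25/3*142 = 102 - 3550/3 = -3244/3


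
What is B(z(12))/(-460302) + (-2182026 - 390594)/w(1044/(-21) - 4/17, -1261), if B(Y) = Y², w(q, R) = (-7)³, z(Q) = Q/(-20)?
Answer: 9868184425971/1315696550 ≈ 7500.4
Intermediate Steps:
z(Q) = -Q/20 (z(Q) = Q*(-1/20) = -Q/20)
w(q, R) = -343
B(z(12))/(-460302) + (-2182026 - 390594)/w(1044/(-21) - 4/17, -1261) = (-1/20*12)²/(-460302) + (-2182026 - 390594)/(-343) = (-⅗)²*(-1/460302) - 2572620*(-1/343) = (9/25)*(-1/460302) + 2572620/343 = -3/3835850 + 2572620/343 = 9868184425971/1315696550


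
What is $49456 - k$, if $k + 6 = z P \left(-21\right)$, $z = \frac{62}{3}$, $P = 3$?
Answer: $50764$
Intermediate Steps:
$z = \frac{62}{3}$ ($z = 62 \cdot \frac{1}{3} = \frac{62}{3} \approx 20.667$)
$k = -1308$ ($k = -6 + \frac{62 \cdot 3 \left(-21\right)}{3} = -6 + \frac{62}{3} \left(-63\right) = -6 - 1302 = -1308$)
$49456 - k = 49456 - -1308 = 49456 + 1308 = 50764$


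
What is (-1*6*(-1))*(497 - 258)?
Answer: 1434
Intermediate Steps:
(-1*6*(-1))*(497 - 258) = -6*(-1)*239 = 6*239 = 1434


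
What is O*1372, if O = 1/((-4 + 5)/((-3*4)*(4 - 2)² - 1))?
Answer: -67228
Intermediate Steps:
O = -49 (O = 1/(1/(-12*2² - 1)) = 1/(1/(-12*4 - 1)) = 1/(1/(-48 - 1)) = 1/(1/(-49)) = 1/(1*(-1/49)) = 1/(-1/49) = -49)
O*1372 = -49*1372 = -67228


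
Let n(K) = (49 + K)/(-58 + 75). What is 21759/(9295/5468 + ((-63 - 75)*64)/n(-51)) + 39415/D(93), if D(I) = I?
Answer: 16191040363981/38176778163 ≈ 424.11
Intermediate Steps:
n(K) = 49/17 + K/17 (n(K) = (49 + K)/17 = (49 + K)*(1/17) = 49/17 + K/17)
21759/(9295/5468 + ((-63 - 75)*64)/n(-51)) + 39415/D(93) = 21759/(9295/5468 + ((-63 - 75)*64)/(49/17 + (1/17)*(-51))) + 39415/93 = 21759/(9295*(1/5468) + (-138*64)/(49/17 - 3)) + 39415*(1/93) = 21759/(9295/5468 - 8832/(-2/17)) + 39415/93 = 21759/(9295/5468 - 8832*(-17/2)) + 39415/93 = 21759/(9295/5468 + 75072) + 39415/93 = 21759/(410502991/5468) + 39415/93 = 21759*(5468/410502991) + 39415/93 = 118978212/410502991 + 39415/93 = 16191040363981/38176778163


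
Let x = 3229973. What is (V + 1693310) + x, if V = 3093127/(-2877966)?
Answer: 14169037989251/2877966 ≈ 4.9233e+6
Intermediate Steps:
V = -3093127/2877966 (V = 3093127*(-1/2877966) = -3093127/2877966 ≈ -1.0748)
(V + 1693310) + x = (-3093127/2877966 + 1693310) + 3229973 = 4873285514333/2877966 + 3229973 = 14169037989251/2877966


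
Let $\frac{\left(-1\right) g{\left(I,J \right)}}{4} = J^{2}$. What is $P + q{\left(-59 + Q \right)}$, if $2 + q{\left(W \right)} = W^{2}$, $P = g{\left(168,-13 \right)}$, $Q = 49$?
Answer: $-578$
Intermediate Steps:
$g{\left(I,J \right)} = - 4 J^{2}$
$P = -676$ ($P = - 4 \left(-13\right)^{2} = \left(-4\right) 169 = -676$)
$q{\left(W \right)} = -2 + W^{2}$
$P + q{\left(-59 + Q \right)} = -676 - \left(2 - \left(-59 + 49\right)^{2}\right) = -676 - \left(2 - \left(-10\right)^{2}\right) = -676 + \left(-2 + 100\right) = -676 + 98 = -578$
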